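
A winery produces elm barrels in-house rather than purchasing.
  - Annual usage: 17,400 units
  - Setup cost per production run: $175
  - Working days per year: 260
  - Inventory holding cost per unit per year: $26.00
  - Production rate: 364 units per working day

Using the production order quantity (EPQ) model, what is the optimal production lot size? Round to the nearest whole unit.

536 units

d = 17,400/260 = 66.9231 units/day;  effective holding cost H(1 − d/p) = 26·(1 − 66.9231/364) = 21.21978
Q* = √(2DS / H_eff) = √(2·17,400·175 / 21.21978) ≈ 535.72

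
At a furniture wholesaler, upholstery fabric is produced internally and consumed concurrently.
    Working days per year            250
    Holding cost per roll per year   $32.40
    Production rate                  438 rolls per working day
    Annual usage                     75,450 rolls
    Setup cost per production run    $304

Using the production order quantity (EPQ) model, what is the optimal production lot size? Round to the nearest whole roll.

2,134 rolls

d = 75,450/250 = 301.8000 rolls/day;  effective holding cost H(1 − d/p) = 32.4·(1 − 301.8000/438) = 10.07507
Q* = √(2DS / H_eff) = √(2·75,450·304 / 10.07507) ≈ 2,133.82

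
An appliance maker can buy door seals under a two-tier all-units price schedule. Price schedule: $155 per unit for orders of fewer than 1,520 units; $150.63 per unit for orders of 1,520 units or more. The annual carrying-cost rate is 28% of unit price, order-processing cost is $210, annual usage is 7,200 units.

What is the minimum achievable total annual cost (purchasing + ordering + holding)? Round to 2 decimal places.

$1,117,584.80

H₁ = 28%×$155 = $43.4000;  H₂ = 28%×$150.63 = $42.1764
EOQ₁ = √(2×7,200×210/43.4000) = 263.96  (< 1,520, feasible at tier 1)
EOQ₂ = √(2×7,200×210/42.1764) = 267.77  (< 1,520 → use Q = 1,520 at tier-2 price)
TC(tier 1 (EOQ₁), Q≈264.0) = $1,127,456.07
TC(tier 2, Q≈1,520.0) = $1,117,584.80
Minimum at tier 2: $1,117,584.80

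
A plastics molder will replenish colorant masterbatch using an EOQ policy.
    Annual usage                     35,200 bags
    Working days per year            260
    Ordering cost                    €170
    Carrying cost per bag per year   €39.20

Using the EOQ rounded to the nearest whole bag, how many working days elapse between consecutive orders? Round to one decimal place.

EOQ = √(2DS/H) = √(2 × 35,200 × 170 / 39.2)
    = √(305,306.12) ≈ 552.55 → Q = 553 bags
Cycle time = (working days × Q)/D = (260 × 553) / 35,200 = 4.085 days

4.1 days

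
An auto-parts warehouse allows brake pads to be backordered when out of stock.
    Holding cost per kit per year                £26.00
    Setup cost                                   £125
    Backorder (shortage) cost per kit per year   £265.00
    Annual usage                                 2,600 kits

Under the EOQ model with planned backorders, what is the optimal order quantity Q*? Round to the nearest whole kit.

Basic EOQ = √(2·2,600·125/26) = 158.114
Backorder adjustment √((H+b)/b) = √((26+265)/265) = 1.0479
Q* = 158.114 × 1.0479 ≈ 165.69

166 kits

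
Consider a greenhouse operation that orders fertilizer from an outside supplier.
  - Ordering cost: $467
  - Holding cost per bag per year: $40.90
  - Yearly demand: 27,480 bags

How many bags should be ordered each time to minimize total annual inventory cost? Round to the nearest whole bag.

792 bags

2DS/H = 2·27,480·467/40.9 = 627,538.39
EOQ = √627,538.39 ≈ 792.17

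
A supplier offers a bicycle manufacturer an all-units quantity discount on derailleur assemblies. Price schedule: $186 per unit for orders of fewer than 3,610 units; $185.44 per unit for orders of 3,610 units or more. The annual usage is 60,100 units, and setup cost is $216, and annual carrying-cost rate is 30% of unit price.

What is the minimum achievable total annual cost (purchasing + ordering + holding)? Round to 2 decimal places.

$11,216,662.40

H₁ = 30%×$186 = $55.8000;  H₂ = 30%×$185.44 = $55.6320
EOQ₁ = √(2×60,100×216/55.8000) = 682.12  (< 3,610, feasible at tier 1)
EOQ₂ = √(2×60,100×216/55.6320) = 683.15  (< 3,610 → use Q = 3,610 at tier-2 price)
TC(tier 1 (EOQ₁), Q≈682.1) = $11,216,662.40
TC(tier 2, Q≈3,610.0) = $11,248,955.77
Minimum at tier 1 (EOQ₁): $11,216,662.40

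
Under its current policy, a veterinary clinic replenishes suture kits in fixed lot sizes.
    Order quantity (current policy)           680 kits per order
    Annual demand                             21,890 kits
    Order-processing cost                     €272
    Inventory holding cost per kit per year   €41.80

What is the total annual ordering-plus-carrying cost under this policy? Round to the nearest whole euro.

Annual ordering cost = (D/Q)·S = (21,890/680) × 272 = €8,756.00
Annual holding cost  = (Q/2)·H = (680/2) × 41.8 = €14,212.00
Total = €8,756.00 + €14,212.00 = €22,968.00

€22,968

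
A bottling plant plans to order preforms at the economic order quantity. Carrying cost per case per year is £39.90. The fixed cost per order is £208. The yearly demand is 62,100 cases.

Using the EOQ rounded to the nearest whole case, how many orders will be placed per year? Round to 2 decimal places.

Optimal lot size Q* = (2 × 62,100 × £208 / £39.9)^½ ≈ 804.65 → Q = 805
N = D/Q = 62,100/805 ≈ 77.143 orders/yr

77.14 orders per year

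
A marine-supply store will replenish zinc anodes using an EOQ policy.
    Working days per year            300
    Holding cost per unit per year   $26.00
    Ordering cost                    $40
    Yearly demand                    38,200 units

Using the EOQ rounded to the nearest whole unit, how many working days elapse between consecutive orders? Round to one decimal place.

2DS/H = 2·38,200·40/26 = 117,538.46
EOQ = √117,538.46 ≈ 342.84 → Q = 343 units
Days between orders = 300 / (D/Q) = 300 / 111.370 ≈ 2.694

2.7 days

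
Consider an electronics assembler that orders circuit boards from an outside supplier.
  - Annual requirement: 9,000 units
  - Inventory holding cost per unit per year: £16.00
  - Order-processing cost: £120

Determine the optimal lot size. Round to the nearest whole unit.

367 units

Optimal lot size Q* = (2 × 9,000 × £120 / £16)^½ ≈ 367.42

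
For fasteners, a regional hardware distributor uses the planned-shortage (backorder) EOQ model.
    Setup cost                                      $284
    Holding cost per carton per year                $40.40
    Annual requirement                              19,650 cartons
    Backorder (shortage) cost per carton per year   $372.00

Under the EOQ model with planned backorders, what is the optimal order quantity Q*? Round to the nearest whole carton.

Basic EOQ = √(2·19,650·284/40.4) = 525.611
Backorder adjustment √((H+b)/b) = √((40.4+372)/372) = 1.0529
Q* = 525.611 × 1.0529 ≈ 553.42

553 cartons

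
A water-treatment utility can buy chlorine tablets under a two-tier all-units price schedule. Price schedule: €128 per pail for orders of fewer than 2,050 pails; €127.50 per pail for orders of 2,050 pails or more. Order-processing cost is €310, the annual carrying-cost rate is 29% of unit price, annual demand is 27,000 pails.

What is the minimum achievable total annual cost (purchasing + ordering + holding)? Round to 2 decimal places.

€3,480,927.67

H₁ = 29%×€128 = €37.1200;  H₂ = 29%×€127.50 = €36.9750
EOQ₁ = √(2×27,000×310/37.1200) = 671.54  (< 2,050, feasible at tier 1)
EOQ₂ = √(2×27,000×310/36.9750) = 672.86  (< 2,050 → use Q = 2,050 at tier-2 price)
TC(tier 1 (EOQ₁), Q≈671.5) = €3,480,927.67
TC(tier 2, Q≈2,050.0) = €3,484,482.30
Minimum at tier 1 (EOQ₁): €3,480,927.67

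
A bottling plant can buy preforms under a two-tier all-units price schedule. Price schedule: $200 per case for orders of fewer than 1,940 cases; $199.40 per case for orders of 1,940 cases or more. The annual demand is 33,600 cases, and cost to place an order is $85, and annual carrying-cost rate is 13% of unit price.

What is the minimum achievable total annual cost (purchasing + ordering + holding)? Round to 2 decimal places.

H₁ = 13%×$200 = $26.0000;  H₂ = 13%×$199.40 = $25.9220
EOQ₁ = √(2×33,600×85/26.0000) = 468.71  (< 1,940, feasible at tier 1)
EOQ₂ = √(2×33,600×85/25.9220) = 469.42  (< 1,940 → use Q = 1,940 at tier-2 price)
TC(tier 1 (EOQ₁), Q≈468.7) = $6,732,186.55
TC(tier 2, Q≈1,940.0) = $6,726,456.50
Minimum at tier 2: $6,726,456.50

$6,726,456.50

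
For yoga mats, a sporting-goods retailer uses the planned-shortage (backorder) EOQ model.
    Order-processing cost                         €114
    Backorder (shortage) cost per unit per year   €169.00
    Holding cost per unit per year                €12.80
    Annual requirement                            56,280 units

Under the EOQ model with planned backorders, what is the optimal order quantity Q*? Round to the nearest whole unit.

Basic EOQ = √(2·56,280·114/12.8) = 1,001.243
Backorder adjustment √((H+b)/b) = √((12.8+169)/169) = 1.0372
Q* = 1,001.243 × 1.0372 ≈ 1,038.47

1,038 units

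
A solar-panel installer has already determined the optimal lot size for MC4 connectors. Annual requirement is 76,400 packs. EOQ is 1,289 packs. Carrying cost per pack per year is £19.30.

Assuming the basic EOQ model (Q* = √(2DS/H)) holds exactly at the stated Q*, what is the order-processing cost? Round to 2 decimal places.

£209.86

EOQ relation: Q² = 2DS/H, so rearrange for the unknown.
S = Q²H / (2D) = 1,289² × 19.3 / (2 × 76,400) = 209.8649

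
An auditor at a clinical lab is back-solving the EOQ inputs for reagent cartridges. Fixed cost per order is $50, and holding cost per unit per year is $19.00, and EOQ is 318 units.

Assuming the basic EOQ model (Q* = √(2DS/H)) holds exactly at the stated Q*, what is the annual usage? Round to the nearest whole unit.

19,214 units per year

From Q* = √(2DS/H) ⇒ Q*² = 2DS/H.
D = Q²H / (2S) = 318² × 19 / (2 × 50) = 19,213.56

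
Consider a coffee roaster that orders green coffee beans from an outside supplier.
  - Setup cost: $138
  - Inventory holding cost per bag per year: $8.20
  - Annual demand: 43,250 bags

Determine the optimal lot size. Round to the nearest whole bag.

EOQ = √(2DS/H) = √(2 × 43,250 × 138 / 8.2)
    = √(1,455,731.71) ≈ 1,206.54

1,207 bags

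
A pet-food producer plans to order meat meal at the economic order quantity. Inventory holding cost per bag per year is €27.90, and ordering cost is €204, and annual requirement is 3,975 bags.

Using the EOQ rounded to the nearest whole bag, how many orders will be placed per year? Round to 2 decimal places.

16.49 orders per year

Optimal lot size Q* = (2 × 3,975 × €204 / €27.9)^½ ≈ 241.10 → Q = 241
N = D/Q = 3,975/241 ≈ 16.494 orders/yr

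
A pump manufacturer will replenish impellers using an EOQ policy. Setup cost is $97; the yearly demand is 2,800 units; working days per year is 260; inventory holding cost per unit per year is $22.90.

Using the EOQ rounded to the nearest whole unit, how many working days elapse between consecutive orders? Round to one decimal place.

14.3 days

Optimal lot size Q* = (2 × 2,800 × $97 / $22.9)^½ ≈ 154.01 → Q = 154 units
T = Q/D × 260 days = 154/2,800 × 260 = 14.300 days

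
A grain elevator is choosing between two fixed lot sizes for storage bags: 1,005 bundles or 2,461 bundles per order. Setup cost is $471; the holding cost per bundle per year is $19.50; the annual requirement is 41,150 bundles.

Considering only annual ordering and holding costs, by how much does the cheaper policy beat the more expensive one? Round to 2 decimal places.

$2,786.29

For each Q, cost = (D/Q)·S + (Q/2)·H.
TC(1,005) = (41,150/1,005)×471 + (1,005/2)×19.5 = $29,083.97
TC(2,461) = (41,150/2,461)×471 + (2,461/2)×19.5 = $31,870.27
Cheaper: Q = 1,005.  Difference = $2,786.29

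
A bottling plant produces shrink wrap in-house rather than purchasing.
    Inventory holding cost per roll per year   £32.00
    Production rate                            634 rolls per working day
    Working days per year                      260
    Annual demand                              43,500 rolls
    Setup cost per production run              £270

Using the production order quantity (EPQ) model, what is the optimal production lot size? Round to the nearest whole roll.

Daily demand d = 43,500/260 = 167.308; p = 634; 1 − d/p = 0.73611
EPQ = √(2DS / (H(1 − d/p)))
    = √(2 × 43,500 × 270 / (32 × 0.73611)) ≈ 998.61

999 rolls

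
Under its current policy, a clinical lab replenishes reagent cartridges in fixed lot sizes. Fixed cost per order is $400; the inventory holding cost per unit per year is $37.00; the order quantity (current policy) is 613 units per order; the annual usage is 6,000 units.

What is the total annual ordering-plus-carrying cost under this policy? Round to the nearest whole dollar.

$15,256

Orders/yr = 6,000/613 = 9.788; ordering cost = 9.788 × $400 = $3,915.17
Average inventory = 613/2 = 306.5; holding cost = 306.5 × $37 = $11,340.50
Total = $3,915.17 + $11,340.50 = $15,255.67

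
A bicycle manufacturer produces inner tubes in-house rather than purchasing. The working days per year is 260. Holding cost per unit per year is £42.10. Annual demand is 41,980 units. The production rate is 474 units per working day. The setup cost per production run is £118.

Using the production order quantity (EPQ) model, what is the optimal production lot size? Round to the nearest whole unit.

597 units

Daily demand d = 41,980/260 = 161.462; p = 474; 1 − d/p = 0.65936
EPQ = √(2DS / (H(1 − d/p)))
    = √(2 × 41,980 × 118 / (42.1 × 0.65936)) ≈ 597.41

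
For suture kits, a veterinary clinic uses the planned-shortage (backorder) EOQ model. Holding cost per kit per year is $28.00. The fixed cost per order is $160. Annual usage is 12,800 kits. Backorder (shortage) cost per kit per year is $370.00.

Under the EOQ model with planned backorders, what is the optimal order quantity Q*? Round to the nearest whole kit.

Q* = √(2DS/H) · √((H + b)/b)
   = √(2 × 12,800 × 160 / 28) · √((28 + 370) / 370)
   = 382.473 × 1.0371 ≈ 396.68

397 kits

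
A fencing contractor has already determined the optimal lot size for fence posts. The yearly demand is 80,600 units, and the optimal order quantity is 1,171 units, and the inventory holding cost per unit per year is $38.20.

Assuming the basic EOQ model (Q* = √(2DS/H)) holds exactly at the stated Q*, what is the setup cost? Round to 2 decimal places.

$324.95

EOQ relation: Q² = 2DS/H, so rearrange for the unknown.
S = Q²H / (2D) = 1,171² × 38.2 / (2 × 80,600) = 324.9467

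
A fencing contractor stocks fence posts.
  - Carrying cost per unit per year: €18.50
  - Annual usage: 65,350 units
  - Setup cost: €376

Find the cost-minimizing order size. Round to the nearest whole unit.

EOQ = √(2DS/H) = √(2 × 65,350 × 376 / 18.5)
    = √(2,656,389.19) ≈ 1,629.84

1,630 units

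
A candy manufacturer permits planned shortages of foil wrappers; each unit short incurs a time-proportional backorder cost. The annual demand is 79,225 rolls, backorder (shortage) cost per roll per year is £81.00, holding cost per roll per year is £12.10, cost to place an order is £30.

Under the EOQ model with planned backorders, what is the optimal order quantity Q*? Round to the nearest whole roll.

Basic EOQ = √(2·79,225·30/12.1) = 626.778
Backorder adjustment √((H+b)/b) = √((12.1+81)/81) = 1.0721
Q* = 626.778 × 1.0721 ≈ 671.96

672 rolls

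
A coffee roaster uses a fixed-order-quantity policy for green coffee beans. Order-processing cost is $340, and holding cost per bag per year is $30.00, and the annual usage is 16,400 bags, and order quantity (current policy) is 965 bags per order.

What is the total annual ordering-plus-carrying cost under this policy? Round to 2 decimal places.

Annual ordering cost = (D/Q)·S = (16,400/965) × 340 = $5,778.24
Annual holding cost  = (Q/2)·H = (965/2) × 30 = $14,475.00
Total = $5,778.24 + $14,475.00 = $20,253.24

$20,253.24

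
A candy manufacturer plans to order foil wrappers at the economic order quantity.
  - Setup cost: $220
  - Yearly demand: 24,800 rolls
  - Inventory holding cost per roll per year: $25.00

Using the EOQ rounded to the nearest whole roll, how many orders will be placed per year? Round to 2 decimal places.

Optimal lot size Q* = (2 × 24,800 × $220 / $25)^½ ≈ 660.67 → Q = 661
N = D/Q = 24,800/661 ≈ 37.519 orders/yr

37.52 orders per year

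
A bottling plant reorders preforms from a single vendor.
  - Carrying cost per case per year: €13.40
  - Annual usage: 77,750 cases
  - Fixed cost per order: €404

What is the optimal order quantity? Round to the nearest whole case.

Q* = √(2·D·S / H) = √(2·77,750·404 / 13.4) = √4,688,209.0 ≈ 2,165.23

2,165 cases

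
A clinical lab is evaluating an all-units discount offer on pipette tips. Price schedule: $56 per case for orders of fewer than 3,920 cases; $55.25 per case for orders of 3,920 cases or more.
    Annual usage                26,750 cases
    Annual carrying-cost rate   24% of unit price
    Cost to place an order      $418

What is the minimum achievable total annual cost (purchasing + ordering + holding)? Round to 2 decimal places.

$1,506,779.52

H₁ = 24%×$56 = $13.4400;  H₂ = 24%×$55.25 = $13.2600
EOQ₁ = √(2×26,750×418/13.4400) = 1,289.93  (< 3,920, feasible at tier 1)
EOQ₂ = √(2×26,750×418/13.2600) = 1,298.65  (< 3,920 → use Q = 3,920 at tier-2 price)
TC(tier 1 (EOQ₁), Q≈1,289.9) = $1,515,336.63
TC(tier 2, Q≈3,920.0) = $1,506,779.52
Minimum at tier 2: $1,506,779.52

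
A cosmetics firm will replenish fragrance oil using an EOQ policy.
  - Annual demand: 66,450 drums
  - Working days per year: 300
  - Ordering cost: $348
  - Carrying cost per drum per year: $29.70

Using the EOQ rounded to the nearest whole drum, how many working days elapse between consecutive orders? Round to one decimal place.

5.6 days

2DS/H = 2·66,450·348/29.7 = 1,557,212.12
EOQ = √1,557,212.12 ≈ 1,247.88 → Q = 1,248 drums
T = Q/D × 300 days = 1,248/66,450 × 300 = 5.634 days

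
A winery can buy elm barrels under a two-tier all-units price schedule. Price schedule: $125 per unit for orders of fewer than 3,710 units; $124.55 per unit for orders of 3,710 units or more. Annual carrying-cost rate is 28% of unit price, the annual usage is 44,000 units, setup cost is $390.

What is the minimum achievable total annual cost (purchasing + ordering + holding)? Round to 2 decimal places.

H₁ = 28%×$125 = $35.0000;  H₂ = 28%×$124.55 = $34.8740
EOQ₁ = √(2×44,000×390/35.0000) = 990.24  (< 3,710, feasible at tier 1)
EOQ₂ = √(2×44,000×390/34.8740) = 992.03  (< 3,710 → use Q = 3,710 at tier-2 price)
TC(tier 1 (EOQ₁), Q≈990.2) = $5,534,658.33
TC(tier 2, Q≈3,710.0) = $5,549,516.61
Minimum at tier 1 (EOQ₁): $5,534,658.33

$5,534,658.33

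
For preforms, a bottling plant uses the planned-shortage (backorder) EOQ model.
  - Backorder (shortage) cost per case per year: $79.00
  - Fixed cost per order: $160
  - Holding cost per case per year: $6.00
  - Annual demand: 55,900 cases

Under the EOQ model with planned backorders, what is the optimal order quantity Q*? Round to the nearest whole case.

Basic EOQ = √(2·55,900·160/6) = 1,726.654
Backorder adjustment √((H+b)/b) = √((6+79)/79) = 1.0373
Q* = 1,726.654 × 1.0373 ≈ 1,791.02

1,791 cases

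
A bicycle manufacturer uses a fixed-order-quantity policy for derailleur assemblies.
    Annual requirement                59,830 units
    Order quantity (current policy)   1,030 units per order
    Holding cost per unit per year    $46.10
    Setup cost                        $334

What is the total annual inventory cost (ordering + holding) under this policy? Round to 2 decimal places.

$43,142.68

Ordering: D/Q × S = 59,830/1,030 × $334 = $19,401.18
Holding:  Q/2 × H = 1,030/2 × $46.1 = $23,741.50
Total = $19,401.18 + $23,741.50 = $43,142.68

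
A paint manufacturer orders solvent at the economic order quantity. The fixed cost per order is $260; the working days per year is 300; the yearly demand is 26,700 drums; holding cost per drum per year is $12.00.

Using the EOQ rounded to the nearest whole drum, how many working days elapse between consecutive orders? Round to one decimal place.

12.1 days

Optimal lot size Q* = (2 × 26,700 × $260 / $12)^½ ≈ 1,075.64 → Q = 1,076 drums
T = Q/D × 300 days = 1,076/26,700 × 300 = 12.090 days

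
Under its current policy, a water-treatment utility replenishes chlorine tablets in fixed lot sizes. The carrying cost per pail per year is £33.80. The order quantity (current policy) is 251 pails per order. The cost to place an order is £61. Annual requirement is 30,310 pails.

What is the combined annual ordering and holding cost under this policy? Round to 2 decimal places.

£11,608.08

Ordering: D/Q × S = 30,310/251 × £61 = £7,366.18
Holding:  Q/2 × H = 251/2 × £33.8 = £4,241.90
Total = £7,366.18 + £4,241.90 = £11,608.08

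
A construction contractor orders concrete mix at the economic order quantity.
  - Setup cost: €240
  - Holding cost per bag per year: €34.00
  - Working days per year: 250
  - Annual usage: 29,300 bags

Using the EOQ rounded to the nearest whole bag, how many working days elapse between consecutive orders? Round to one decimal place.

5.5 days

Q* = √(2·D·S / H) = √(2·29,300·240 / 34) = √413,647.1 ≈ 643.15 → Q = 643 bags
Days between orders = 250 / (D/Q) = 250 / 45.568 ≈ 5.486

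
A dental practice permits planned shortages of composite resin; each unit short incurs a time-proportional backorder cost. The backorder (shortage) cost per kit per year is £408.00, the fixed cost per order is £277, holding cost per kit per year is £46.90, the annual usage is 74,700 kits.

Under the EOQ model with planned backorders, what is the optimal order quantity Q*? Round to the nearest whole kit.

Basic EOQ = √(2·74,700·277/46.9) = 939.353
Backorder adjustment √((H+b)/b) = √((46.9+408)/408) = 1.0559
Q* = 939.353 × 1.0559 ≈ 991.87

992 kits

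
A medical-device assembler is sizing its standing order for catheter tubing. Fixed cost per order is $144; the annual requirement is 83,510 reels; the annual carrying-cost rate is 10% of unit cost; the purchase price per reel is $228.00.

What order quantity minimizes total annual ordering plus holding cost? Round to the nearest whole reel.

1,027 reels

Carrying cost H = $228 × 10% = $22.8000/reel/yr
Q* = √(2·D·S / H) = √(2·83,510·144 / 22.8) = √1,054,863.2 ≈ 1,027.07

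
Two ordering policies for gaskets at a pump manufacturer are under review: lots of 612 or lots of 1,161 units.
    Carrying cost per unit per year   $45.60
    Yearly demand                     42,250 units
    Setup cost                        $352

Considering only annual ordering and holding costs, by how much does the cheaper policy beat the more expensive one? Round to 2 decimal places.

TC(Q) = (D/Q)S + (Q/2)H
TC(612) = (42,250/612)×352 + (612/2)×45.6 = $38,254.25
TC(1,161) = (42,250/1,161)×352 + (1,161/2)×45.6 = $39,280.45
Lots of 612 are cheaper by $1,026.19.

$1,026.19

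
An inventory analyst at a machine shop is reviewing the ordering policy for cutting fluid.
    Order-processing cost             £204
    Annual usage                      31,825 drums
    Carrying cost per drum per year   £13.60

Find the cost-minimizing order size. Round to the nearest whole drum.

977 drums

EOQ = √(2DS/H) = √(2 × 31,825 × 204 / 13.6)
    = √(954,750.00) ≈ 977.11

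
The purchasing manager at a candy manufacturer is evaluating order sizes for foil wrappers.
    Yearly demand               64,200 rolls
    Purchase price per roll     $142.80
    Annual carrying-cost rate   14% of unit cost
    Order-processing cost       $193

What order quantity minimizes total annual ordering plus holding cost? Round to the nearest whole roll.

1,113 rolls

Carrying cost H = $142.8 × 14% = $19.9920/roll/yr
2DS/H = 2·64,200·193/19.992 = 1,239,555.82
EOQ = √1,239,555.82 ≈ 1,113.35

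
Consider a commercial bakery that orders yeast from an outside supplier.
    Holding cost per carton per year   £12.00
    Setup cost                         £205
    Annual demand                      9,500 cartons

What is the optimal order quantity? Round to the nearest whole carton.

EOQ = √(2DS/H) = √(2 × 9,500 × 205 / 12)
    = √(324,583.33) ≈ 569.72

570 cartons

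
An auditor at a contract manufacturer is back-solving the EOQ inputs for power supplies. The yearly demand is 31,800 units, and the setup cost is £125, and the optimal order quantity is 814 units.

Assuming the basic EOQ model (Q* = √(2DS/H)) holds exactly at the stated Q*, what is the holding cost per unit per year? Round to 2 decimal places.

£12.00

EOQ relation: Q² = 2DS/H, so rearrange for the unknown.
H = 2DS / Q² = 2 × 31,800 × 125 / 814² = 11.9983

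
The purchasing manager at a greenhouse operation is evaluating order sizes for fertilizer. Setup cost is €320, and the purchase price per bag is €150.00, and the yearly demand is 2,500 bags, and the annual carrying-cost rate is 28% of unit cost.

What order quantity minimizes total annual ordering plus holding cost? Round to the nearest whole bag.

195 bags

Carrying cost H = €150 × 28% = €42.0000/bag/yr
Q* = √(2·D·S / H) = √(2·2,500·320 / 42) = √38,095.2 ≈ 195.18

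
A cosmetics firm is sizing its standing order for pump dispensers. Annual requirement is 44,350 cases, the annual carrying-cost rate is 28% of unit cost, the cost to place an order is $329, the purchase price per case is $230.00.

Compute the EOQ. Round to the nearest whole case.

673 cases

H = i·C = 0.28 × $230 = $64.4000 per case-year
EOQ = √(2DS/H) = √(2 × 44,350 × 329 / 64.4)
    = √(453,141.30) ≈ 673.16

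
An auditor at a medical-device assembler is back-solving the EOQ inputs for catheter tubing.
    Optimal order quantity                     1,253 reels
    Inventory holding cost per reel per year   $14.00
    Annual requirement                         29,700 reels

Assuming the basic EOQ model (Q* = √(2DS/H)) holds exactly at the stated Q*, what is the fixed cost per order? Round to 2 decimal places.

$370.04

From Q* = √(2DS/H) ⇒ Q*² = 2DS/H.
S = Q²H / (2D) = 1,253² × 14 / (2 × 29,700) = 370.0358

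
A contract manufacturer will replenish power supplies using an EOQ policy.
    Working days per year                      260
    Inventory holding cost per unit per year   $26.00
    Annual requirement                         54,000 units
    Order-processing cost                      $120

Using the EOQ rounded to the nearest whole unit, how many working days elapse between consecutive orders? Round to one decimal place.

3.4 days

EOQ = √(2DS/H) = √(2 × 54,000 × 120 / 26)
    = √(498,461.54) ≈ 706.02 → Q = 706 units
Cycle time = (working days × Q)/D = (260 × 706) / 54,000 = 3.399 days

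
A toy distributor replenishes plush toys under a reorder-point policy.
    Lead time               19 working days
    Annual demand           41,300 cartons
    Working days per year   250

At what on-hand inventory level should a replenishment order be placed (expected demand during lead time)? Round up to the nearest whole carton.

Daily demand d = 41,300 / 250 = 165.200 cartons/day
Demand during lead time = 165.200 × 19 = 3,138.80
Reorder point = 3,138.80 → round up

3,139 cartons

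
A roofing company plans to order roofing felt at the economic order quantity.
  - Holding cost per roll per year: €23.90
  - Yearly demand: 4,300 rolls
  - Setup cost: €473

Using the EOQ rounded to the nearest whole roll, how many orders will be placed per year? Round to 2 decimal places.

10.41 orders per year

Optimal lot size Q* = (2 × 4,300 × €473 / €23.9)^½ ≈ 412.55 → Q = 413
N = D/Q = 4,300/413 ≈ 10.412 orders/yr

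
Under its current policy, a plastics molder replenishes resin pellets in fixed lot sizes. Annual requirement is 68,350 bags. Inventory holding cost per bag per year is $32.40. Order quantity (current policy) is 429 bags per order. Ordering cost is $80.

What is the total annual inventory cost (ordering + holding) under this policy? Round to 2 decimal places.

Orders/yr = 68,350/429 = 159.324; ordering cost = 159.324 × $80 = $12,745.92
Average inventory = 429/2 = 214.5; holding cost = 214.5 × $32.4 = $6,949.80
Total = $12,745.92 + $6,949.80 = $19,695.72

$19,695.72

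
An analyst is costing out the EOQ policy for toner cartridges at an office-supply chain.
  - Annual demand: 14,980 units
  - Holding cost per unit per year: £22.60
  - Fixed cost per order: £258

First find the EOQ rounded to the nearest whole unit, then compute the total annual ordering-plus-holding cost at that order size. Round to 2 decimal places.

Q* = √(2·D·S / H) = √(2·14,980·258 / 22.6) = √342,021.2 ≈ 584.83 → Q = 585 units
Orders/yr = 14,980/585 = 25.607; ordering cost = 25.607 × £258 = £6,606.56
Average inventory = 585/2 = 292.5; holding cost = 292.5 × £22.6 = £6,610.50
Total = £6,606.56 + £6,610.50 = £13,217.06

£13,217.06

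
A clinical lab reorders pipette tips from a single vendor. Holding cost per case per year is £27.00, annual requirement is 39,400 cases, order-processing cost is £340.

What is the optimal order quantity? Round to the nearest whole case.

Optimal lot size Q* = (2 × 39,400 × £340 / £27)^½ ≈ 996.14

996 cases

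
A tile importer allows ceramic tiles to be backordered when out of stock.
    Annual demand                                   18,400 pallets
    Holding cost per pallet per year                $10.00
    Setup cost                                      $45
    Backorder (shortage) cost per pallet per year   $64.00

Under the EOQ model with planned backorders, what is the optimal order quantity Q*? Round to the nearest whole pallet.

438 pallets

Basic EOQ = √(2·18,400·45/10) = 406.940
Backorder adjustment √((H+b)/b) = √((10+64)/64) = 1.0753
Q* = 406.940 × 1.0753 ≈ 437.58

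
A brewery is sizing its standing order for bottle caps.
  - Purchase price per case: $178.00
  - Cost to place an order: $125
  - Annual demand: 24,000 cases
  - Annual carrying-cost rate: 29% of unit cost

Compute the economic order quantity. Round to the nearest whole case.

341 cases

Carrying cost H = $178 × 29% = $51.6200/case/yr
EOQ = √(2DS/H) = √(2 × 24,000 × 125 / 51.62)
    = √(116,234.02) ≈ 340.93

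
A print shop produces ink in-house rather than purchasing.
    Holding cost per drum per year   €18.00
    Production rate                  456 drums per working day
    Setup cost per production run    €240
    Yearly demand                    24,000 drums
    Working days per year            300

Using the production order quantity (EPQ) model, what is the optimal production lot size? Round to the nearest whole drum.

881 drums

d = 24,000/300 = 80.0000 drums/day;  effective holding cost H(1 − d/p) = 18·(1 − 80.0000/456) = 14.84211
Q* = √(2DS / H_eff) = √(2·24,000·240 / 14.84211) ≈ 881.01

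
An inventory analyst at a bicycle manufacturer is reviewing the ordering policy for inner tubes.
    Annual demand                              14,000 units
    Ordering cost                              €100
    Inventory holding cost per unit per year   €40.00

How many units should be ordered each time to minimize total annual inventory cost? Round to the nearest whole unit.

EOQ = √(2DS/H) = √(2 × 14,000 × 100 / 40)
    = √(70,000.00) ≈ 264.58

265 units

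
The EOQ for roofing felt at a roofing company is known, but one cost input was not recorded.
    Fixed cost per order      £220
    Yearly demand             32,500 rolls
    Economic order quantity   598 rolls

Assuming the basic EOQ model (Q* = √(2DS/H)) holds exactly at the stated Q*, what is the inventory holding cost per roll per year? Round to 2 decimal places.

£39.99

EOQ relation: Q² = 2DS/H, so rearrange for the unknown.
H = 2DS / Q² = 2 × 32,500 × 220 / 598² = 39.9884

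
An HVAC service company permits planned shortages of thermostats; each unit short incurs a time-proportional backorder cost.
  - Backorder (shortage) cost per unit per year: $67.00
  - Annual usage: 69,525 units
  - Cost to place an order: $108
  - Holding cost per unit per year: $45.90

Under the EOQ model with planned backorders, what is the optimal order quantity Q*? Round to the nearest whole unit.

Basic EOQ = √(2·69,525·108/45.9) = 571.993
Backorder adjustment √((H+b)/b) = √((45.9+67)/67) = 1.2981
Q* = 571.993 × 1.2981 ≈ 742.51

743 units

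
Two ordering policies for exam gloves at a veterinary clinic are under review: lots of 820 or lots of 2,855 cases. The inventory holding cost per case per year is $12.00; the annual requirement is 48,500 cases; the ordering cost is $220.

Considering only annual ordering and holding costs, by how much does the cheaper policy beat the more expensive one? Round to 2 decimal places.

$2,935.11

For each Q, cost = (D/Q)·S + (Q/2)·H.
TC(820) = (48,500/820)×220 + (820/2)×12 = $17,932.20
TC(2,855) = (48,500/2,855)×220 + (2,855/2)×12 = $20,867.30
Cheaper: Q = 820.  Difference = $2,935.11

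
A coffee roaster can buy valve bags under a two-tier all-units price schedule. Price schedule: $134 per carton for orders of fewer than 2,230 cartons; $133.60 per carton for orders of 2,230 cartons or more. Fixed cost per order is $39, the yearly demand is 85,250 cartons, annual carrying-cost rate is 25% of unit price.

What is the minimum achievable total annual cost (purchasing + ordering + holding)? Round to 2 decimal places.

$11,428,131.92

H₁ = 25%×$134 = $33.5000;  H₂ = 25%×$133.60 = $33.4000
EOQ₁ = √(2×85,250×39/33.5000) = 445.53  (< 2,230, feasible at tier 1)
EOQ₂ = √(2×85,250×39/33.4000) = 446.19  (< 2,230 → use Q = 2,230 at tier-2 price)
TC(tier 1 (EOQ₁), Q≈445.5) = $11,438,425.09
TC(tier 2, Q≈2,230.0) = $11,428,131.92
Minimum at tier 2: $11,428,131.92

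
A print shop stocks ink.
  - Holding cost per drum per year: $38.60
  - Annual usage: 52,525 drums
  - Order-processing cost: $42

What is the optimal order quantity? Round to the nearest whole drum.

338 drums

2DS/H = 2·52,525·42/38.6 = 114,303.11
EOQ = √114,303.11 ≈ 338.09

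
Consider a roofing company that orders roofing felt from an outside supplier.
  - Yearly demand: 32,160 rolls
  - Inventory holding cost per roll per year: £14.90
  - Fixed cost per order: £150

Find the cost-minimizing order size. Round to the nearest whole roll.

Q* = √(2·D·S / H) = √(2·32,160·150 / 14.9) = √647,516.8 ≈ 804.68

805 rolls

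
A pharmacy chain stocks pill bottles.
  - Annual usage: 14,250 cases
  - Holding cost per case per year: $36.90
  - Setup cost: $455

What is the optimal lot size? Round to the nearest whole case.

593 cases

2DS/H = 2·14,250·455/36.9 = 351,422.76
EOQ = √351,422.76 ≈ 592.81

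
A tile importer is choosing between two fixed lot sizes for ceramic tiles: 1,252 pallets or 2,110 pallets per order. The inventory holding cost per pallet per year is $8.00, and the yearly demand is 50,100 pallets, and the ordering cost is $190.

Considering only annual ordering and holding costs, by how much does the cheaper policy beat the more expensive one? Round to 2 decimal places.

Annual cost at Q: ordering D·S/Q plus holding Q·H/2.
TC(1,252) = (50,100/1,252)×190 + (1,252/2)×8 = $12,611.04
TC(2,110) = (50,100/2,110)×190 + (2,110/2)×8 = $12,951.37
Cheaper: Q = 1,252.  Difference = $340.34

$340.34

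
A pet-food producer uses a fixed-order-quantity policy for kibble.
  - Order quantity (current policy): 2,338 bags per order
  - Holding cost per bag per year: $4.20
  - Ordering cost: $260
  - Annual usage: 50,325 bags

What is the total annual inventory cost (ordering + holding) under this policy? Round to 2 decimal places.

$10,506.25

Annual ordering cost = (D/Q)·S = (50,325/2,338) × 260 = $5,596.45
Annual holding cost  = (Q/2)·H = (2,338/2) × 4.2 = $4,909.80
Total = $5,596.45 + $4,909.80 = $10,506.25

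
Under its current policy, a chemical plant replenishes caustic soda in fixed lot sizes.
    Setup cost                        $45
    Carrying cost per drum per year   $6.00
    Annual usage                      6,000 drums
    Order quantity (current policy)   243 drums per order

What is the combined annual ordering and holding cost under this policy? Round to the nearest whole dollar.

$1,840

Annual ordering cost = (D/Q)·S = (6,000/243) × 45 = $1,111.11
Annual holding cost  = (Q/2)·H = (243/2) × 6 = $729.00
Total = $1,111.11 + $729.00 = $1,840.11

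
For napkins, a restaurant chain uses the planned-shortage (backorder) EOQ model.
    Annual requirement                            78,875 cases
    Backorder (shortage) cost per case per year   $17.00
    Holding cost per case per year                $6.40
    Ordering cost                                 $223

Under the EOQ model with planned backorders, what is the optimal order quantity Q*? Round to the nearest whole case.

Basic EOQ = √(2·78,875·223/6.4) = 2,344.483
Backorder adjustment √((H+b)/b) = √((6.4+17)/17) = 1.1732
Q* = 2,344.483 × 1.1732 ≈ 2,750.62

2,751 cases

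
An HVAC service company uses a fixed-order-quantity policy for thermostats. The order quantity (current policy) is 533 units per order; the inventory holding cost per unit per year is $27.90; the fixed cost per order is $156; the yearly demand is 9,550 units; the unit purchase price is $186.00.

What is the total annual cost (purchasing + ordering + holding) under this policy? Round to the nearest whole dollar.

Annual ordering cost = (D/Q)·S = (9,550/533) × 156 = $2,795.12
Annual holding cost  = (Q/2)·H = (533/2) × 27.9 = $7,435.35
Purchase cost = D·C = 9,550 × 186 = $1,776,300.00
Total = $2,795.12 + $7,435.35 + $1,776,300.00 = $1,786,530.47

$1,786,530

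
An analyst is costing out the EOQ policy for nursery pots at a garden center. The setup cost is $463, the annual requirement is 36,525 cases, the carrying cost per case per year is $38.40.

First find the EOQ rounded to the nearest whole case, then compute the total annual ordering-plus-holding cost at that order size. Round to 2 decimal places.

$36,038.46

2DS/H = 2·36,525·463/38.4 = 880,785.16
EOQ = √880,785.16 ≈ 938.50 → Q = 939 cases
Orders/yr = 36,525/939 = 38.898; ordering cost = 38.898 × $463 = $18,009.66
Average inventory = 939/2 = 469.5; holding cost = 469.5 × $38.4 = $18,028.80
Total = $18,009.66 + $18,028.80 = $36,038.46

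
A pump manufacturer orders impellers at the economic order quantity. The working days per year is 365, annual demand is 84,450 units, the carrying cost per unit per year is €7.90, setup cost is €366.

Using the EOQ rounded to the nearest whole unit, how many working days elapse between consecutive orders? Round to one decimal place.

2DS/H = 2·84,450·366/7.9 = 7,824,987.34
EOQ = √7,824,987.34 ≈ 2,797.32 → Q = 2,797 units
Days between orders = 365 / (D/Q) = 365 / 30.193 ≈ 12.089

12.1 days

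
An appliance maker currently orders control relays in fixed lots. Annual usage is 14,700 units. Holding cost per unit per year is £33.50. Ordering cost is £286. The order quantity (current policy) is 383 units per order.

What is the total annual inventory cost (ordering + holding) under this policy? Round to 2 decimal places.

Ordering: D/Q × S = 14,700/383 × £286 = £10,977.02
Holding:  Q/2 × H = 383/2 × £33.5 = £6,415.25
Total = £10,977.02 + £6,415.25 = £17,392.27

£17,392.27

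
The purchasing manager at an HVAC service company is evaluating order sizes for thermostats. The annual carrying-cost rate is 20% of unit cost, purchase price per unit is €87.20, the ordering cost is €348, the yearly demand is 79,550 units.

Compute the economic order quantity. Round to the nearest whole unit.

1,782 units

Carrying cost H = €87.2 × 20% = €17.4400/unit/yr
Q* = √(2·D·S / H) = √(2·79,550·348 / 17.44) = √3,174,701.8 ≈ 1,781.77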